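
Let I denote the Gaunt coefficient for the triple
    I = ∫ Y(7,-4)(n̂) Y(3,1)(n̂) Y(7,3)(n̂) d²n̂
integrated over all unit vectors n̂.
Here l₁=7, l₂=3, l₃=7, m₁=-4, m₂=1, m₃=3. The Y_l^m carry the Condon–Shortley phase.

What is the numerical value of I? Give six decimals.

0.000000

L=17 odd ⇒ parity kills the (l;000) factor ⇒ I = 0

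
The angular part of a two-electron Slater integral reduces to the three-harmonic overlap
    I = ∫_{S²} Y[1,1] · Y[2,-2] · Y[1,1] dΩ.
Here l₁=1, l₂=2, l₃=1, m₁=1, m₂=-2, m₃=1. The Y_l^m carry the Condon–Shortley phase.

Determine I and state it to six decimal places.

Rules hold: Σm=0, L=4 even, 1≤1≤3.
N = 3·5·3 = 45
Δ = 2!·0!·2!/5! = 1/30
Racah Σ t=1..1: t=1:−1/1 = -1/1
⇒ 3j(1 2 1; 0 0 0)² = 2/15, sgn +1
Racah Σ t=0..0: t=0:+1/4 = 1/4
⇒ 3j(1 2 1; 1 -2 1)² = 1/5, sgn +1
4πI² = N·(3j₀)²·(3jₘ)² = 6/5
I = +1·√(1.2/4π) = 0.30901936

0.309019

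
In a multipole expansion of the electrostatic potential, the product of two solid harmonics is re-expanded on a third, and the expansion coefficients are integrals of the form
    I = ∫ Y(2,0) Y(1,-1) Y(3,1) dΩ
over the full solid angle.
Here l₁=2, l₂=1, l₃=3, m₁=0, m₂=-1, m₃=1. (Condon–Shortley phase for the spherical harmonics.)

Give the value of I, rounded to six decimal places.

m-sum 0 ✓  L=6 even ✓  1≤3≤3 ✓
Π(2lᵢ+1) = 5×3×7 = 105
triangle coeff Δ(2,1,3) = 1/105
Σ_t [0,0]: t=0:+1/4 = 1/4
(3j)²=3/35 [(2 1 3; 0 0 0)], sign=-1
Σ_t [0,0]: t=0:+1/8 = 1/8
(3j)²=2/35 [(2 1 3; 0 -1 1)], sign=+1
⇒ 4πI² = 18/35
I = (-1)√(18/35/(4π)) = -0.20230066

-0.202301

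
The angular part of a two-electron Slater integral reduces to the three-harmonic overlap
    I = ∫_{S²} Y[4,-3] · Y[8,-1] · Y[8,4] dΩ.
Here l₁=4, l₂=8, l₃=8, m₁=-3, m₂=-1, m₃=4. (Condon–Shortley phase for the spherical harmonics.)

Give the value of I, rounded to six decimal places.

m-sum 0 ✓  L=20 even ✓  4≤8≤12 ✓
Π(2lᵢ+1) = 9×17×17 = 2601
triangle coeff Δ(4,8,8) = 1/185175900
Σ_t [0,4]: t=0:+1/557383680 t=1:−1/21772800 t=2:+1/8294400 t=3:−1/21772800 t=4:+1/557383680 = 1/30965760
(3j)²=36/4199 [(4 8 8; 0 0 0)], sign=+1
Σ_t [3,4]: t=3:−1/139345920 t=4:+1/313528320 = -1/250822656
(3j)²=1375/151164 [(4 8 8; -3 -1 4)], sign=-1
⇒ 4πI² = 12375/61009
I = (-1)√(12375/61009/(4π)) = -0.12704884

-0.127049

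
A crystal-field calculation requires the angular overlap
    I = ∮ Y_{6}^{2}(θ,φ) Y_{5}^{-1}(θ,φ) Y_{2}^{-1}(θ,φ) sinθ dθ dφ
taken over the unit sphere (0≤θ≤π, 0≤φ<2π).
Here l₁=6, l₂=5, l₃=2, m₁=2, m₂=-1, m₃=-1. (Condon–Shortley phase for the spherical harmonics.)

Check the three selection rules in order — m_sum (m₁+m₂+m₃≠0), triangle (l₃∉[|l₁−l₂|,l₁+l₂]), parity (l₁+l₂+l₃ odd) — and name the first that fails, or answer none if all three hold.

parity

azimuthal sum: 2 − 1 − 1 = 0  ✓
1 ≤ 2 ≤ 11 (triangle on l)  ✓
L = 6 + 5 + 2 = 13 (odd)  ✗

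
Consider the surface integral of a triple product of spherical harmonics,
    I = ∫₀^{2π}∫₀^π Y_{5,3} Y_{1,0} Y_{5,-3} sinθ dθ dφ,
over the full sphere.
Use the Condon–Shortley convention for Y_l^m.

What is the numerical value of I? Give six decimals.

Σlᵢ=11 odd — θ-integrand is odd under cosθ→−cosθ; I=0

0.000000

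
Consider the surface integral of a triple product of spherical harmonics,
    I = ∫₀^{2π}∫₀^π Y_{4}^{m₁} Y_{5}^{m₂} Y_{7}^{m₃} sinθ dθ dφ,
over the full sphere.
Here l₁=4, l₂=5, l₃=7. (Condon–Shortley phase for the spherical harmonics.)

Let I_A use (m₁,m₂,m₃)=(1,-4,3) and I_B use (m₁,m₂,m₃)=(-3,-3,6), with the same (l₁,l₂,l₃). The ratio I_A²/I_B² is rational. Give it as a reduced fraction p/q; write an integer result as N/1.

Same 4,5,7: normalisation and zero-m 3j drop out of the ratio.
A: Δ: 2! 6! 8! / 17! → 1/6126120; sum: t=0:+1/362880 t=1:−1/1935360 = 13/5806080; 3j²(4 5 7; 1 -4 3) = Δ·Π!·Σ² = 195/10472  (sign +1)
B: Δ: 2! 6! 8! / 17! → 1/6126120; sum: t=1:−1/3628800 t=2:+1/9676800 = -1/5806080; 3j²(4 5 7; -3 -3 6) = Δ·Π!·Σ² = 5/408  (sign +1)
I_A²/I_B² = (195/10472)/(5/408) = 117/77

117/77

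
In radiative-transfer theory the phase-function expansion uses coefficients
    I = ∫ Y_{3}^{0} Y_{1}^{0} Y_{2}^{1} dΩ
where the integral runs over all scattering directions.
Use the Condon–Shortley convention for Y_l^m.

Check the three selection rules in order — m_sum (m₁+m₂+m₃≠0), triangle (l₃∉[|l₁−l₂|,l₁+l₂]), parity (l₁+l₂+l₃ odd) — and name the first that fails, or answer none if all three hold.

Σmᵢ = 1  ✗
l₃∈[|l₁−l₂|,l₁+l₂]=[2,4], have l₃=2
Σlᵢ = 6 ⇒ even

m_sum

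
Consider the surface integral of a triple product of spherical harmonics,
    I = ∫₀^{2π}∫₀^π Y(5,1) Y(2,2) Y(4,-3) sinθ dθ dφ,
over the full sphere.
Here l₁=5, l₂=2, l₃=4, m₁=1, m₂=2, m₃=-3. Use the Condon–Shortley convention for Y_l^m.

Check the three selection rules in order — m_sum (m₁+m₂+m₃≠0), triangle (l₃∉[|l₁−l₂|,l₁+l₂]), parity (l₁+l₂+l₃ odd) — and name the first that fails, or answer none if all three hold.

parity

Σmᵢ = 0  ✓
l₃∈[|l₁−l₂|,l₁+l₂]=[3,7], have l₃=4  ✓
Σlᵢ = 11 ⇒ odd  ✗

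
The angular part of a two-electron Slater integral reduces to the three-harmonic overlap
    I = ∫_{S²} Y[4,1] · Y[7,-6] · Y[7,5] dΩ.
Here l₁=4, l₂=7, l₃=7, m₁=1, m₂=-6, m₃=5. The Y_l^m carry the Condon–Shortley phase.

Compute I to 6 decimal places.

m-sum 0 ✓  L=18 even ✓  3≤7≤11 ✓
Π(2lᵢ+1) = 9×15×15 = 2025
triangle coeff Δ(4,7,7) = 1/58198140
Σ_t [0,4]: t=0:+1/17418240 t=1:−1/622080 t=2:+1/230400 t=3:−1/622080 t=4:+1/17418240 = 1/806400
(3j)²=2268/230945 [(4 7 7; 0 0 0)], sign=-1
Σ_t [0,1]: t=0:+1/52254720 t=1:−1/87091200 = 1/130636800
(3j)²=88/20349 [(4 7 7; 1 -6 5)], sign=+1
⇒ 4πI² = 116640/1356277
I = (-1)√(116640/1356277/(4π)) = -0.08272650

-0.082726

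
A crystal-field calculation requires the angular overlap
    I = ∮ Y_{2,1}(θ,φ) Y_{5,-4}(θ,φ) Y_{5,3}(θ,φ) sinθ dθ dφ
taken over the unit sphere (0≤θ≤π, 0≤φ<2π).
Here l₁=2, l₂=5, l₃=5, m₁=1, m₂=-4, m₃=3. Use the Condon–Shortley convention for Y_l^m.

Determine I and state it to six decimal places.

Checks pass: Σm=0; 12 even; l₃=5∈[3,7].
(2·2+1)(2·5+1)(2·5+1) = 605
Δ: 2! 2! 8! / 13! → 1/38610
sum: t=0:+1/2880 t=1:−1/576 t=2:+1/2880 = -1/960
3j²(2 5 5; 0 0 0) = Δ·Π!·Σ² = 10/429  (sign +1)
sum: t=0:+1/10080 t=1:−1/80640 = 1/11520
3j²(2 5 5; 1 -4 3) = Δ·Π!·Σ² = 49/1430  (sign +1)
combine: 4πI² = 605·10/429·49/1430 = 245/507
take √, sign +1: I = 0.19609844

0.196098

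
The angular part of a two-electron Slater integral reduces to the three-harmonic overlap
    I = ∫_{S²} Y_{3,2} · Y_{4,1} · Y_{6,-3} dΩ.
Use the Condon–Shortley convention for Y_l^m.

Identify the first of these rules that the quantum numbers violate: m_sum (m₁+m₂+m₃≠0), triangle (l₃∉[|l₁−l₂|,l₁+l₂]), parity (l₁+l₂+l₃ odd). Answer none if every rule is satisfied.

Σmᵢ = 0  ✓
l₃∈[|l₁−l₂|,l₁+l₂]=[1,7], have l₃=6  ✓
Σlᵢ = 13 ⇒ odd  ✗

parity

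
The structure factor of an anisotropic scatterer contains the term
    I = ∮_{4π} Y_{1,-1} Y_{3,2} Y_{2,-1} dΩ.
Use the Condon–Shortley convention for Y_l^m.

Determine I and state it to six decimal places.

Rules hold: Σm=0, L=6 even, 2≤2≤4.
N = 3·7·5 = 105
Δ = 2!·0!·4!/7! = 1/105
Racah Σ t=1..1: t=1:−1/4 = -1/4
⇒ 3j(1 3 2; 0 0 0)² = 3/35, sgn -1
Racah Σ t=2..2: t=2:+1/12 = 1/12
⇒ 3j(1 3 2; -1 2 -1)² = 2/21, sgn -1
4πI² = N·(3j₀)²·(3jₘ)² = 6/7
I = +1·√(0.857143/4π) = 0.26116903

0.261169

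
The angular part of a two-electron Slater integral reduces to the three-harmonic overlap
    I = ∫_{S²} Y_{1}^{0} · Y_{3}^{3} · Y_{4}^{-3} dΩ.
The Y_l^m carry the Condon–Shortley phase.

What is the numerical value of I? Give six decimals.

-0.162868

m-sum 0 ✓  L=8 even ✓  2≤4≤4 ✓
Π(2lᵢ+1) = 3×7×9 = 189
triangle coeff Δ(1,3,4) = 1/252
Σ_t [0,0]: t=0:+1/36 = 1/36
(3j)²=4/63 [(1 3 4; 0 0 0)], sign=+1
Σ_t [0,0]: t=0:+1/720 = 1/720
(3j)²=1/36 [(1 3 4; 0 3 -3)], sign=-1
⇒ 4πI² = 1/3
I = (-1)√(1/3/(4π)) = -0.16286750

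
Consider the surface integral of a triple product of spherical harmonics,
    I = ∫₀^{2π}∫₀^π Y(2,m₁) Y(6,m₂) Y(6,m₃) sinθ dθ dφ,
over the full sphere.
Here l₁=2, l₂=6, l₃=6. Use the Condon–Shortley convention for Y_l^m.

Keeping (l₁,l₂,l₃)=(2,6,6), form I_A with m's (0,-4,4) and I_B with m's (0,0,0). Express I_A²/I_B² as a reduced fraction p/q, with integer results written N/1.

1/49

l's match ⇒ only the (l;m) 3-j factors differ between A and B.
A: triangle coeff Δ(2,6,6) = 1/90090; Σ_t [0,2]: t=0:+1/322560 t=1:−1/362880 t=2:+1/14515200 = 1/2419200; (3j)²=2/5005 [(2 6 6; 0 -4 4)], sign=+1
B: triangle coeff Δ(2,6,6) = 1/90090; Σ_t [0,2]: t=0:+1/69120 t=1:−1/14400 t=2:+1/69120 = -7/172800; (3j)²=14/715 [(2 6 6; 0 0 0)], sign=-1
I_A²/I_B² = (2/5005)/(14/715) = 1/49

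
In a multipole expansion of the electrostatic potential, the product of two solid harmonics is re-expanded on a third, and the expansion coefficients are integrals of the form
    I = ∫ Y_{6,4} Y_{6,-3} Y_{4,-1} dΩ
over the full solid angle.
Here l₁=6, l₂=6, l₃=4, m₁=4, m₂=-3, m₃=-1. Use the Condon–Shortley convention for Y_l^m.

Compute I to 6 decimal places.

m-sum 0 ✓  L=16 even ✓  0≤4≤12 ✓
Π(2lᵢ+1) = 13×13×9 = 1521
triangle coeff Δ(6,6,4) = 1/15315300
Σ_t [2,6]: t=2:+1/829440 t=3:−1/25920 t=4:+1/9216 t=5:−1/25920 t=6:+1/829440 = 7/207360
(3j)²=28/2431 [(6 6 4; 0 0 0)], sign=+1
Σ_t [0,2]: t=0:+1/967680 t=1:−1/120960 t=2:+1/207360 = -1/414720
(3j)²=21/4862 [(6 6 4; 4 -3 -1)], sign=+1
⇒ 4πI² = 2646/34969
I = (+1)√(2646/34969/(4π)) = 0.07759762

0.077598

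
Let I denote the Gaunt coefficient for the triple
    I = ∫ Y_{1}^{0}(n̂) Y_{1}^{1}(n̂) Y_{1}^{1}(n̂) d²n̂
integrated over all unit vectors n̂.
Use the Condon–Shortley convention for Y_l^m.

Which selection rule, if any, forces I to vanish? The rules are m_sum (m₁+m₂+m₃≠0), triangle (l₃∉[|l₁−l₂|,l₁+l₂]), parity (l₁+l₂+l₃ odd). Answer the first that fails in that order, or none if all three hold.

m_sum

m₁+m₂+m₃ = 0 + 1 + 1 = 2  ✗
triangle: |1−1|=0 ≤ l₃=1 ≤ 1+1=2
parity: l₁+l₂+l₃ = 3 is odd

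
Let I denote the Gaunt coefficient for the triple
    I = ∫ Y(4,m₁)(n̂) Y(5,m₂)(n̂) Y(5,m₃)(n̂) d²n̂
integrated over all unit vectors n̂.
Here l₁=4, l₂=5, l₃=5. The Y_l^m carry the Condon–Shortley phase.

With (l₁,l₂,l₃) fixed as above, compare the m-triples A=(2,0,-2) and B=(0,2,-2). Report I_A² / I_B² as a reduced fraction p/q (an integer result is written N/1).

Shared (l₁,l₂,l₃)=(4,5,5): N and (l;000)² cancel in I_A²/I_B².
A: Δ = 4!·4!·6!/15! = 1/3153150; Racah Σ t=0..2: t=0:+1/11520 t=1:−1/1728 t=2:+1/3456 = -7/34560; ⇒ 3j(4 5 5; 2 0 -2)² = 7/858, sgn +1
B: Δ = 4!·4!·6!/15! = 1/3153150; Racah Σ t=1..4: t=1:−1/25920 t=2:+1/1920 t=3:−1/1728 t=4:+1/20736 = -1/20736; ⇒ 3j(4 5 5; 0 2 -2)² = 1/2574, sgn +1
I_A²/I_B² = (7/858)/(1/2574) = 21/1

21/1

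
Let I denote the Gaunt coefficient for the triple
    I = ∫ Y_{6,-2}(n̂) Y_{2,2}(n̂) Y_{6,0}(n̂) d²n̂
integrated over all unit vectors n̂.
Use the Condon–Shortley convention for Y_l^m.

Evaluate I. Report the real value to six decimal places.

Checks pass: Σm=0; 14 even; l₃=6∈[4,8].
(2·6+1)(2·2+1)(2·6+1) = 845
Δ: 2! 10! 2! / 15! → 1/90090
sum: t=0:+1/69120 t=1:−1/14400 t=2:+1/69120 = -7/172800
3j²(6 2 6; 0 0 0) = Δ·Π!·Σ² = 14/715  (sign -1)
sum: t=2:+1/69120 = 1/69120
3j²(6 2 6; -2 2 0) = Δ·Π!·Σ² = 4/143  (sign +1)
combine: 4πI² = 845·14/715·4/143 = 56/121
take √, sign -1: I = -0.19190947

-0.191909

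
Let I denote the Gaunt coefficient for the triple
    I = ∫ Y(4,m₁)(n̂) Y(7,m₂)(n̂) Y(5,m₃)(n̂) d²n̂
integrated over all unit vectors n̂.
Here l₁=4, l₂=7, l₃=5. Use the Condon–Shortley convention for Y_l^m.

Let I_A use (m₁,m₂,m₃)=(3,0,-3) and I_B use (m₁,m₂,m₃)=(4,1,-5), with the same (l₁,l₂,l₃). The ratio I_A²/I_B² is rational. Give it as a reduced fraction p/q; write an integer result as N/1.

2527/45

l's match ⇒ only the (l;m) 3-j factors differ between A and B.
A: triangle coeff Δ(4,7,5) = 1/6126120; Σ_t [0,1]: t=0:+1/3628800 t=1:−1/345600 = -19/7257600; (3j)²=2527/218790 [(4 7 5; 3 0 -3)], sign=-1
B: triangle coeff Δ(4,7,5) = 1/6126120; Σ_t [0,0]: t=0:+1/58060800 = 1/58060800; (3j)²=1/4862 [(4 7 5; 4 1 -5)], sign=+1
I_A²/I_B² = (2527/218790)/(1/4862) = 2527/45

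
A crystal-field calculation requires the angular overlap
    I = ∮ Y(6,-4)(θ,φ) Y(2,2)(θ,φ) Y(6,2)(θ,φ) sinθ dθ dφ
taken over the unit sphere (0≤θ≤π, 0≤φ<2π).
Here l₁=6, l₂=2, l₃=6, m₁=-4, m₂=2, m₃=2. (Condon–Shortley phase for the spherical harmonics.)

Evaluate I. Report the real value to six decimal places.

Rules hold: Σm=0, L=14 even, 4≤6≤8.
N = 13·5·13 = 845
Δ = 2!·10!·2!/15! = 1/90090
Racah Σ t=0..2: t=0:+1/69120 t=1:−1/14400 t=2:+1/69120 = -7/172800
⇒ 3j(6 2 6; 0 0 0)² = 14/715, sgn -1
Racah Σ t=2..2: t=2:+1/322560 = 1/322560
⇒ 3j(6 2 6; -4 2 2)² = 18/1001, sgn +1
4πI² = N·(3j₀)²·(3jₘ)² = 36/121
I = -1·√(0.297521/4π) = -0.15386989

-0.153870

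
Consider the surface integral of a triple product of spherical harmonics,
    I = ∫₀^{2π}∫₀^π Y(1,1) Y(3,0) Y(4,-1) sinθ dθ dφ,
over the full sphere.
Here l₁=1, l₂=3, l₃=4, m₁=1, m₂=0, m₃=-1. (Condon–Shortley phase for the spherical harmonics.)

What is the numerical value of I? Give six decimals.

-0.194664

m-sum 0 ✓  L=8 even ✓  2≤4≤4 ✓
Π(2lᵢ+1) = 3×7×9 = 189
triangle coeff Δ(1,3,4) = 1/252
Σ_t [0,0]: t=0:+1/36 = 1/36
(3j)²=4/63 [(1 3 4; 0 0 0)], sign=+1
Σ_t [0,0]: t=0:+1/72 = 1/72
(3j)²=5/126 [(1 3 4; 1 0 -1)], sign=-1
⇒ 4πI² = 10/21
I = (-1)√(10/21/(4π)) = -0.19466390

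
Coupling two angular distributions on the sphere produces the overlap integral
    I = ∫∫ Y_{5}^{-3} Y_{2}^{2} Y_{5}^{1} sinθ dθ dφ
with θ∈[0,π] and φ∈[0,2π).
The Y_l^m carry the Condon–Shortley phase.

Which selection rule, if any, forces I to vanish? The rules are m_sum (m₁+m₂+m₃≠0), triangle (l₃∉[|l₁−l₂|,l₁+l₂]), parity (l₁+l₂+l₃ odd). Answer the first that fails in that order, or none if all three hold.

none

Σmᵢ = 0  ✓
l₃∈[|l₁−l₂|,l₁+l₂]=[3,7], have l₃=5  ✓
Σlᵢ = 12 ⇒ even  ✓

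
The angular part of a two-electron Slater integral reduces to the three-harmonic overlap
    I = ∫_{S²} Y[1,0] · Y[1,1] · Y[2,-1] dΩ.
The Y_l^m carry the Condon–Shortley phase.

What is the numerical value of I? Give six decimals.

-0.218510

Checks pass: Σm=0; 4 even; l₃=2∈[0,2].
(2·1+1)(2·1+1)(2·2+1) = 45
Δ: 0! 2! 2! / 5! → 1/30
sum: t=0:+1/1 = 1/1
3j²(1 1 2; 0 0 0) = Δ·Π!·Σ² = 2/15  (sign +1)
sum: t=0:+1/2 = 1/2
3j²(1 1 2; 0 1 -1) = Δ·Π!·Σ² = 1/10  (sign -1)
combine: 4πI² = 45·2/15·1/10 = 3/5
take √, sign -1: I = -0.21850969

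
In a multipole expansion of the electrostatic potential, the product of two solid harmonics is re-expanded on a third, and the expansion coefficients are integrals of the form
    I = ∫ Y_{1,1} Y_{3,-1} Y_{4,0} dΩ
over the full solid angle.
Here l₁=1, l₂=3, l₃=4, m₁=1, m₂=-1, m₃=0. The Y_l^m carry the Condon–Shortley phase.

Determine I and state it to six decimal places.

0.150786

m-sum 0 ✓  L=8 even ✓  2≤4≤4 ✓
Π(2lᵢ+1) = 3×7×9 = 189
triangle coeff Δ(1,3,4) = 1/252
Σ_t [0,0]: t=0:+1/36 = 1/36
(3j)²=4/63 [(1 3 4; 0 0 0)], sign=+1
Σ_t [0,0]: t=0:+1/96 = 1/96
(3j)²=1/42 [(1 3 4; 1 -1 0)], sign=+1
⇒ 4πI² = 2/7
I = (+1)√(2/7/(4π)) = 0.15078601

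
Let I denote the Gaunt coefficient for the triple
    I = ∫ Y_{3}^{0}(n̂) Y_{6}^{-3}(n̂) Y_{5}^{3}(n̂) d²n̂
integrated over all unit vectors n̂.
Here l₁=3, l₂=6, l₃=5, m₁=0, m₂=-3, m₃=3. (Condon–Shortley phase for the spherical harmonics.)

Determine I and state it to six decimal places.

0.036034

Checks pass: Σm=0; 14 even; l₃=5∈[3,9].
(2·3+1)(2·6+1)(2·5+1) = 1001
Δ: 4! 2! 8! / 15! → 1/675675
sum: t=1:−1/8640 t=2:+1/2304 t=3:−1/8640 = 7/34560
3j²(3 6 5; 0 0 0) = Δ·Π!·Σ² = 7/429  (sign -1)
sum: t=1:−1/17280 t=2:+1/20160 t=3:−1/483840 = -1/96768
3j²(3 6 5; 0 -3 3) = Δ·Π!·Σ² = 1/1001  (sign -1)
combine: 4πI² = 1001·7/429·1/1001 = 7/429
take √, sign +1: I = 0.03603425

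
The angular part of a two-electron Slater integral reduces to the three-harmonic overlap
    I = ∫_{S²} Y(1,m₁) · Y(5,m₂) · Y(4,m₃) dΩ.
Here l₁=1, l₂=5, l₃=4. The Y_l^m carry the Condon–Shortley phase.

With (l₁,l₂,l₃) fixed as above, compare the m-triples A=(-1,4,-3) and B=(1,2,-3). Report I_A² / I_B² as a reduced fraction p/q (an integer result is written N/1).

Shared (l₁,l₂,l₃)=(1,5,4): N and (l;000)² cancel in I_A²/I_B².
A: Δ = 2!·0!·8!/11! = 1/495; Racah Σ t=2..2: t=2:+1/10080 = 1/10080; ⇒ 3j(1 5 4; -1 4 -3)² = 4/55, sgn -1
B: Δ = 2!·0!·8!/11! = 1/495; Racah Σ t=0..0: t=0:+1/10080 = 1/10080; ⇒ 3j(1 5 4; 1 2 -3)² = 1/165, sgn -1
I_A²/I_B² = (4/55)/(1/165) = 12/1

12/1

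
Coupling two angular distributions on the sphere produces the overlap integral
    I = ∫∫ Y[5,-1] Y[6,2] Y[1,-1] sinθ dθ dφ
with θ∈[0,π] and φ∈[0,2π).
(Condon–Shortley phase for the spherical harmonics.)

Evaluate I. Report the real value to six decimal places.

0.216205

m-sum 0 ✓  L=12 even ✓  1≤1≤11 ✓
Π(2lᵢ+1) = 11×13×3 = 429
triangle coeff Δ(5,6,1) = 1/858
Σ_t [5,5]: t=5:−1/14400 = -1/14400
(3j)²=6/143 [(5 6 1; 0 0 0)], sign=+1
Σ_t [6,6]: t=6:+1/34560 = 1/34560
(3j)²=14/429 [(5 6 1; -1 2 -1)], sign=+1
⇒ 4πI² = 84/143
I = (+1)√(84/143/(4π)) = 0.21620548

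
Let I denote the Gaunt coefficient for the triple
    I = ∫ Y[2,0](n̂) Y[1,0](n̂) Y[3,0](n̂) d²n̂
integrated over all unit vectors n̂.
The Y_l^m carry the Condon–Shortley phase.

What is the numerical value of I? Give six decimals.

0.247767

Rules hold: Σm=0, L=6 even, 1≤3≤3.
N = 5·3·7 = 105
Δ = 0!·4!·2!/7! = 1/105
Racah Σ t=0..0: t=0:+1/4 = 1/4
⇒ 3j(2 1 3; 0 0 0)² = 3/35, sgn -1
(m-triple is (0,0,0) — same symbol as above.)
4πI² = N·(3j₀)²·(3jₘ)² = 27/35
I = +1·√(0.771429/4π) = 0.24776670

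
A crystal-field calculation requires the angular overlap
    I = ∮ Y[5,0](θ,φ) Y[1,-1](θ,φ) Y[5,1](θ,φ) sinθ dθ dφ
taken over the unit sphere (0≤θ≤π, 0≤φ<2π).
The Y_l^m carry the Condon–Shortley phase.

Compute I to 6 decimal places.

Σlᵢ=11 odd — θ-integrand is odd under cosθ→−cosθ; I=0

0.000000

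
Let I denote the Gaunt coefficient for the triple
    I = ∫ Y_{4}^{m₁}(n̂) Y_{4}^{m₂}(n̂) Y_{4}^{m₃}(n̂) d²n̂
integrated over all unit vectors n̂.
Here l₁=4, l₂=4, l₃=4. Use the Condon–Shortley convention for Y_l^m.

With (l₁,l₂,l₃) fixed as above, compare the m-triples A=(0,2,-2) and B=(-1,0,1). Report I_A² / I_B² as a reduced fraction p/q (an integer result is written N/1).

Same 4,4,4: normalisation and zero-m 3j drop out of the ratio.
A: Δ: 4! 4! 4! / 13! → 1/450450; sum: t=2:+1/384 t=3:−1/216 t=4:+1/2304 = -11/6912; 3j²(4 4 4; 0 2 -2) = Δ·Π!·Σ² = 11/1638  (sign -1)
B: Δ: 4! 4! 4! / 13! → 1/450450; sum: t=1:−1/864 t=2:+1/96 t=3:−1/144 t=4:+1/3456 = 1/384; 3j²(4 4 4; -1 0 1) = Δ·Π!·Σ² = 9/2002  (sign -1)
I_A²/I_B² = (11/1638)/(9/2002) = 121/81

121/81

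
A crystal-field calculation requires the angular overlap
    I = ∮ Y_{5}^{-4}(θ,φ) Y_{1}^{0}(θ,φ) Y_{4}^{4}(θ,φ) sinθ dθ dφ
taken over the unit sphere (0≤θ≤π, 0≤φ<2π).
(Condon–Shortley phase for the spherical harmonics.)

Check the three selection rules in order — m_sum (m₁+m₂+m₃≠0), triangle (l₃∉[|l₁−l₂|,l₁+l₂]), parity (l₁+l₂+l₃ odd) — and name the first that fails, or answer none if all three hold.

none

azimuthal sum: -4 + 0 + 4 = 0  ✓
4 ≤ 4 ≤ 6 (triangle on l)  ✓
L = 5 + 1 + 4 = 10 (even)  ✓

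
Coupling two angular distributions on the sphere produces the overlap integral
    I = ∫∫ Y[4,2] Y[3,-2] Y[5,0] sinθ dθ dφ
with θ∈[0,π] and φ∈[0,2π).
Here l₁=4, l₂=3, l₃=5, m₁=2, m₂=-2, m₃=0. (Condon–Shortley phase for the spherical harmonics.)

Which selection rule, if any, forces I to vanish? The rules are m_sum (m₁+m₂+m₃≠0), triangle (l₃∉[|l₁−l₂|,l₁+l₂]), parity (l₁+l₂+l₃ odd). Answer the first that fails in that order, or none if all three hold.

Σmᵢ = 0  ✓
l₃∈[|l₁−l₂|,l₁+l₂]=[1,7], have l₃=5  ✓
Σlᵢ = 12 ⇒ even  ✓

none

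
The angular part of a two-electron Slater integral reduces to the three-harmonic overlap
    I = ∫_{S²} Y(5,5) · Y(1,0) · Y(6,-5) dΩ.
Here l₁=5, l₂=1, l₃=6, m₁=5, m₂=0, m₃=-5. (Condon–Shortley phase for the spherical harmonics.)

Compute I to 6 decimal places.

-0.135514

Checks pass: Σm=0; 12 even; l₃=6∈[4,6].
(2·5+1)(2·1+1)(2·6+1) = 429
Δ: 0! 10! 2! / 13! → 1/858
sum: t=0:+1/14400 = 1/14400
3j²(5 1 6; 0 0 0) = Δ·Π!·Σ² = 6/143  (sign +1)
sum: t=0:+1/3628800 = 1/3628800
3j²(5 1 6; 5 0 -5) = Δ·Π!·Σ² = 1/78  (sign -1)
combine: 4πI² = 429·6/143·1/78 = 3/13
take √, sign -1: I = -0.13551395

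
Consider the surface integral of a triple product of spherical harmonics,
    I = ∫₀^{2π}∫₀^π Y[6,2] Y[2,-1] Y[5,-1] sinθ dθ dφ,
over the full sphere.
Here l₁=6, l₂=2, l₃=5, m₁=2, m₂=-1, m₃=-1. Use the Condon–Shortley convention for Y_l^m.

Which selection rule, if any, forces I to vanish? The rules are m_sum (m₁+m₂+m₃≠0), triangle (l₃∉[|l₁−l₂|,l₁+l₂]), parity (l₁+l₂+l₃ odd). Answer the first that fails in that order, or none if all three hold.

parity

azimuthal sum: 2 − 1 − 1 = 0  ✓
4 ≤ 5 ≤ 8 (triangle on l)  ✓
L = 6 + 2 + 5 = 13 (odd)  ✗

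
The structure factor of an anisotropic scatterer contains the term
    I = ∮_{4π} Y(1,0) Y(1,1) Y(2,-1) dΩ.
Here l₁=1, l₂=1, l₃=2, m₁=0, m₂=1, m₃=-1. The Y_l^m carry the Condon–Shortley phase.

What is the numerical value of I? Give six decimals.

Rules hold: Σm=0, L=4 even, 0≤2≤2.
N = 3·3·5 = 45
Δ = 0!·2!·2!/5! = 1/30
Racah Σ t=0..0: t=0:+1/1 = 1/1
⇒ 3j(1 1 2; 0 0 0)² = 2/15, sgn +1
Racah Σ t=0..0: t=0:+1/2 = 1/2
⇒ 3j(1 1 2; 0 1 -1)² = 1/10, sgn -1
4πI² = N·(3j₀)²·(3jₘ)² = 3/5
I = -1·√(0.6/4π) = -0.21850969

-0.218510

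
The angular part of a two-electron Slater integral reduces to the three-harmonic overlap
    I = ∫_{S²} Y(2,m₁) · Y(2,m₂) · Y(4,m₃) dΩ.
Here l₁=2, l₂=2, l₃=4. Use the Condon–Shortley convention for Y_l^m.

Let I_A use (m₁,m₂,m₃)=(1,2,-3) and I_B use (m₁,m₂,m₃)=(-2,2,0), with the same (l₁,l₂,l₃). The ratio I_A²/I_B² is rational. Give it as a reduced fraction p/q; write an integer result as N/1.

35/1

Same 2,2,4: normalisation and zero-m 3j drop out of the ratio.
A: Δ: 0! 4! 4! / 9! → 1/630; sum: t=0:+1/144 = 1/144; 3j²(2 2 4; 1 2 -3) = Δ·Π!·Σ² = 1/18  (sign -1)
B: Δ: 0! 4! 4! / 9! → 1/630; sum: t=0:+1/576 = 1/576; 3j²(2 2 4; -2 2 0) = Δ·Π!·Σ² = 1/630  (sign +1)
I_A²/I_B² = (1/18)/(1/630) = 35/1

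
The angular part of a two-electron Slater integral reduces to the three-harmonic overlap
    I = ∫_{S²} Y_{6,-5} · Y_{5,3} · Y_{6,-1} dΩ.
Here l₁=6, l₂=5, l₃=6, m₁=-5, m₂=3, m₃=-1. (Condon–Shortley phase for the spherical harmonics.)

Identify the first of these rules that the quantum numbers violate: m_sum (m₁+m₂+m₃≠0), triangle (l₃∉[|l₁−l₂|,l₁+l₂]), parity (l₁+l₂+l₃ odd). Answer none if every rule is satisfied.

m_sum

azimuthal sum: -5 + 3 − 1 = -3  ✗
1 ≤ 6 ≤ 11 (triangle on l)
L = 6 + 5 + 6 = 17 (odd)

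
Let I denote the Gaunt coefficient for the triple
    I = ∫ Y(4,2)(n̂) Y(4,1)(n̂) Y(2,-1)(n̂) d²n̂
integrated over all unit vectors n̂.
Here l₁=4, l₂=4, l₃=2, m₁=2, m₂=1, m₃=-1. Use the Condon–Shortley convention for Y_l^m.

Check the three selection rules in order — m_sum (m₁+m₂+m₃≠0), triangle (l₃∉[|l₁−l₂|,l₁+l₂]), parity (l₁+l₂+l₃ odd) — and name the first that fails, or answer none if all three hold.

azimuthal sum: 2 + 1 − 1 = 2  ✗
0 ≤ 2 ≤ 8 (triangle on l)
L = 4 + 4 + 2 = 10 (even)

m_sum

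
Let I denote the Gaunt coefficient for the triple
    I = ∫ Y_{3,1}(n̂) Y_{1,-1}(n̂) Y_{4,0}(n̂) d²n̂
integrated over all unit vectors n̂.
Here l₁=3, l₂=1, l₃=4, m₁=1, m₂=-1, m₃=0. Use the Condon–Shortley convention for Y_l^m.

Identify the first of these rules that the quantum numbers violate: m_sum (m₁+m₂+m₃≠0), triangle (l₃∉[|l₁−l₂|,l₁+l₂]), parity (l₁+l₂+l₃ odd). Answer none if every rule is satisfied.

none

m₁+m₂+m₃ = 1 − 1 + 0 = 0  ✓
triangle: |3−1|=2 ≤ l₃=4 ≤ 3+1=4  ✓
parity: l₁+l₂+l₃ = 8 is even  ✓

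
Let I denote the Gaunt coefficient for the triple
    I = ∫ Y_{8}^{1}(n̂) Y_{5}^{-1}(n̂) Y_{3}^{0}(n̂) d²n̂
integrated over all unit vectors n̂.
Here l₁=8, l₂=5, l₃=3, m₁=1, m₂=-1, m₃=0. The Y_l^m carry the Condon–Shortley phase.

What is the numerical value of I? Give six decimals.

Checks pass: Σm=0; 16 even; l₃=3∈[3,13].
(2·8+1)(2·5+1)(2·3+1) = 1309
Δ: 10! 6! 0! / 17! → 1/136136
sum: t=5:−1/518400 = -1/518400
3j²(8 5 3; 0 0 0) = Δ·Π!·Σ² = 56/2431  (sign +1)
sum: t=4:+1/622080 = 1/622080
3j²(8 5 3; 1 -1 0) = Δ·Π!·Σ² = 105/4862  (sign -1)
combine: 4πI² = 1309·56/2431·105/4862 = 20580/31603
take √, sign -1: I = -0.22764263

-0.227643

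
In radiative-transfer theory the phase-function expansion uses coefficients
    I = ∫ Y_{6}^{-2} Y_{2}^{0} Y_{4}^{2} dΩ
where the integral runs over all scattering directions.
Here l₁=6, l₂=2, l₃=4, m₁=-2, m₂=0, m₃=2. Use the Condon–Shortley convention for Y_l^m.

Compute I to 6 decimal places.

0.206144

Rules hold: Σm=0, L=12 even, 4≤4≤8.
N = 13·5·9 = 585
Δ = 4!·8!·0!/13! = 1/6435
Racah Σ t=2..2: t=2:+1/2304 = 1/2304
⇒ 3j(6 2 4; 0 0 0)² = 5/143, sgn +1
Racah Σ t=2..2: t=2:+1/5760 = 1/5760
⇒ 3j(6 2 4; -2 0 2)² = 56/2145, sgn +1
4πI² = N·(3j₀)²·(3jₘ)² = 840/1573
I = +1·√(0.534011/4π) = 0.20614383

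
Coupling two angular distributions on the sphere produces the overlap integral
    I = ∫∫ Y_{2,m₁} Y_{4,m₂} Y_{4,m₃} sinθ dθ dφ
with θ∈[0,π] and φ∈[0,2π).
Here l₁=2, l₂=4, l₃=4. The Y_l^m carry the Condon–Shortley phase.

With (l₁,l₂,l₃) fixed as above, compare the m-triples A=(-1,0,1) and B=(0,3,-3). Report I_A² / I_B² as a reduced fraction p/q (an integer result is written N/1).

Shared (l₁,l₂,l₃)=(2,4,4): N and (l;000)² cancel in I_A²/I_B².
A: Δ = 2!·2!·6!/11! = 1/13860; Racah Σ t=1..2: t=1:−1/72 t=2:+1/96 = -1/288; ⇒ 3j(2 4 4; -1 0 1)² = 1/462, sgn +1
B: Δ = 2!·2!·6!/11! = 1/13860; Racah Σ t=1..2: t=1:−1/720 t=2:+1/480 = 1/1440; ⇒ 3j(2 4 4; 0 3 -3)² = 7/1980, sgn -1
I_A²/I_B² = (1/462)/(7/1980) = 30/49

30/49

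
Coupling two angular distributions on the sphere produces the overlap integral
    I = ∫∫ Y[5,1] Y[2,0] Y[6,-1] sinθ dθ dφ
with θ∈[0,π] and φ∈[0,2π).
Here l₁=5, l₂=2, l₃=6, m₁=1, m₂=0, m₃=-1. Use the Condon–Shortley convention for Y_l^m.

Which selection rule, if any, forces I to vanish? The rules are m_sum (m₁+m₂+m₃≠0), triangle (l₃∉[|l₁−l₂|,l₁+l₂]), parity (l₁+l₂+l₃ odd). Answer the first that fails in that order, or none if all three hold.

parity

Σmᵢ = 0  ✓
l₃∈[|l₁−l₂|,l₁+l₂]=[3,7], have l₃=6  ✓
Σlᵢ = 13 ⇒ odd  ✗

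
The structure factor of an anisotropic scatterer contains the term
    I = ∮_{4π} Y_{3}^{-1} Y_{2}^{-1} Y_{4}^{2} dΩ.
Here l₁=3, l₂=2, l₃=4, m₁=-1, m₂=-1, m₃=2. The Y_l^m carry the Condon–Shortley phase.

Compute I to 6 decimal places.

0.000000

Σlᵢ=9 odd — θ-integrand is odd under cosθ→−cosθ; I=0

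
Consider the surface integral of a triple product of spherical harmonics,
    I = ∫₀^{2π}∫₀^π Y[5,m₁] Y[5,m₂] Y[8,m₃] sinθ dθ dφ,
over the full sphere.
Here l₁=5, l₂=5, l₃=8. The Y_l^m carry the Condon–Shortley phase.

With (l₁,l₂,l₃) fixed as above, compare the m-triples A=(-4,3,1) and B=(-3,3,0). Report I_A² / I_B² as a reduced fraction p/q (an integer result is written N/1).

Shared (l₁,l₂,l₃)=(5,5,8): N and (l;000)² cancel in I_A²/I_B².
A: Δ = 2!·8!·8!/19! = 1/37413090; Racah Σ t=1..2: t=1:−1/203212800 t=2:+1/14515200 = 13/203212800; ⇒ 3j(5 5 8; -4 3 1)² = 104/17765, sgn -1
B: Δ = 2!·8!·8!/19! = 1/37413090; Racah Σ t=0..2: t=0:+1/3251404800 t=1:−1/25401600 t=2:+1/4147200 = 73/361267200; ⇒ 3j(5 5 8; -3 3 0)² = 5329/461890, sgn +1
I_A²/I_B² = (104/17765)/(5329/461890) = 2704/5329

2704/5329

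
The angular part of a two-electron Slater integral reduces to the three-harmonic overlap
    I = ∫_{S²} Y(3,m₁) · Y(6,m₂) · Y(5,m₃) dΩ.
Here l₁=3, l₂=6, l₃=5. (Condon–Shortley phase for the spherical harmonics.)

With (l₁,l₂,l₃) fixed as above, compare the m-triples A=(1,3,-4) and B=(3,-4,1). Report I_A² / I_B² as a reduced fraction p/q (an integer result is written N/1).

Shared (l₁,l₂,l₃)=(3,6,5): N and (l;000)² cancel in I_A²/I_B².
A: Δ = 4!·2!·8!/15! = 1/675675; Racah Σ t=1..2: t=1:−1/241920 t=2:+1/40320 = 1/48384; ⇒ 3j(3 6 5; 1 3 -4)² = 24/1001, sgn -1
B: Δ = 4!·2!·8!/15! = 1/675675; Racah Σ t=0..0: t=0:+1/69120 = 1/69120; ⇒ 3j(3 6 5; 3 -4 1)² = 4/143, sgn +1
I_A²/I_B² = (24/1001)/(4/143) = 6/7

6/7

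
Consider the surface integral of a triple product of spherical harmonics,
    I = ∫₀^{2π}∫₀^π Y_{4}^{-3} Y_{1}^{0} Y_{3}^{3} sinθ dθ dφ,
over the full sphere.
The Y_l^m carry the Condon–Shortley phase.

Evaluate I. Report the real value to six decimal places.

Rules hold: Σm=0, L=8 even, 3≤3≤5.
N = 9·3·7 = 189
Δ = 2!·6!·0!/9! = 1/252
Racah Σ t=1..1: t=1:−1/36 = -1/36
⇒ 3j(4 1 3; 0 0 0)² = 4/63, sgn +1
Racah Σ t=1..1: t=1:−1/720 = -1/720
⇒ 3j(4 1 3; -3 0 3)² = 1/36, sgn -1
4πI² = N·(3j₀)²·(3jₘ)² = 1/3
I = -1·√(0.333333/4π) = -0.16286750

-0.162868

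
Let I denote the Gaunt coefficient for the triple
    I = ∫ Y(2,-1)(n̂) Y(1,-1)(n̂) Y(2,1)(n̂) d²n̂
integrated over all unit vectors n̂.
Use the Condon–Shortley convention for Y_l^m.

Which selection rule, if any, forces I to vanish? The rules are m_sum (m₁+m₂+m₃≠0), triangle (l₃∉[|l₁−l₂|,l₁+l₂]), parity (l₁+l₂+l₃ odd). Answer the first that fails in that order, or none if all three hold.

m_sum

azimuthal sum: -1 − 1 + 1 = -1  ✗
1 ≤ 2 ≤ 3 (triangle on l)
L = 2 + 1 + 2 = 5 (odd)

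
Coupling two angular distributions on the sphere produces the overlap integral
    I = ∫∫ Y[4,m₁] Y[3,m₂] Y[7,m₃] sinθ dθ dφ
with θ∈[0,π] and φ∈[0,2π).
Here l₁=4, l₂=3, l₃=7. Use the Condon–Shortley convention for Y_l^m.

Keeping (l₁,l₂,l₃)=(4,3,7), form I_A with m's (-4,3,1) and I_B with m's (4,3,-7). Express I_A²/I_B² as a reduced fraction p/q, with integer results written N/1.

Same 4,3,7: normalisation and zero-m 3j drop out of the ratio.
A: Δ: 0! 8! 6! / 15! → 1/45045; sum: t=0:+1/29030400 = 1/29030400; 3j²(4 3 7; -4 3 1) = Δ·Π!·Σ² = 1/45045  (sign +1)
B: Δ: 0! 8! 6! / 15! → 1/45045; sum: t=0:+1/29030400 = 1/29030400; 3j²(4 3 7; 4 3 -7) = Δ·Π!·Σ² = 1/15  (sign +1)
I_A²/I_B² = (1/45045)/(1/15) = 1/3003

1/3003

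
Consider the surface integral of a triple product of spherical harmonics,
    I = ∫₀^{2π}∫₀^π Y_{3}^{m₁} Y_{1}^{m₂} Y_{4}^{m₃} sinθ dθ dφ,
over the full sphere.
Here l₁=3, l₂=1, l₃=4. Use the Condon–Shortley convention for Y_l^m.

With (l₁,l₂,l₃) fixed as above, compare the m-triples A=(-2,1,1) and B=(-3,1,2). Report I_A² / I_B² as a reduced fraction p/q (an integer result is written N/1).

3/1

Shared (l₁,l₂,l₃)=(3,1,4): N and (l;000)² cancel in I_A²/I_B².
A: Δ = 0!·6!·2!/9! = 1/252; Racah Σ t=0..0: t=0:+1/240 = 1/240; ⇒ 3j(3 1 4; -2 1 1)² = 1/84, sgn -1
B: Δ = 0!·6!·2!/9! = 1/252; Racah Σ t=0..0: t=0:+1/1440 = 1/1440; ⇒ 3j(3 1 4; -3 1 2)² = 1/252, sgn +1
I_A²/I_B² = (1/84)/(1/252) = 3/1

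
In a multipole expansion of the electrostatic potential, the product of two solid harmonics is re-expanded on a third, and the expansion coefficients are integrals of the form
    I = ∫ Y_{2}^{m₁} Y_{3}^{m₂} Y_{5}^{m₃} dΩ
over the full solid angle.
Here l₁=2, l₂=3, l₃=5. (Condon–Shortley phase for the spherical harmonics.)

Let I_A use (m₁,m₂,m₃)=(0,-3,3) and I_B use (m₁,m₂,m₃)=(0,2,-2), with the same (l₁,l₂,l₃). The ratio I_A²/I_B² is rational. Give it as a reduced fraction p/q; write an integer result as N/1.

4/9

Same 2,3,5: normalisation and zero-m 3j drop out of the ratio.
A: Δ: 0! 4! 6! / 11! → 1/2310; sum: t=0:+1/2880 = 1/2880; 3j²(2 3 5; 0 -3 3) = Δ·Π!·Σ² = 2/165  (sign +1)
B: Δ: 0! 4! 6! / 11! → 1/2310; sum: t=0:+1/480 = 1/480; 3j²(2 3 5; 0 2 -2) = Δ·Π!·Σ² = 3/110  (sign -1)
I_A²/I_B² = (2/165)/(3/110) = 4/9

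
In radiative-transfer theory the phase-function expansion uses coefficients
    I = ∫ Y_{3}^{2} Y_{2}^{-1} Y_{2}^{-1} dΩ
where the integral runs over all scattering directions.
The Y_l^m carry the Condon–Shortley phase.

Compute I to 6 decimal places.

0.000000

l₁+l₂+l₃=7 is odd: 3j(l;000)=0 ⇒ I=0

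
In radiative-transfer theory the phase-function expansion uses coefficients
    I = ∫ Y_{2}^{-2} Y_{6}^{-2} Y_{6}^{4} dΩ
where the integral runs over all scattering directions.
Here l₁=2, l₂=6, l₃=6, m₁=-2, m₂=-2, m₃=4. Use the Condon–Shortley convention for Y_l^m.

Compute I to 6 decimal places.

-0.153870

Rules hold: Σm=0, L=14 even, 4≤6≤8.
N = 5·13·13 = 845
Δ = 2!·2!·10!/15! = 1/90090
Racah Σ t=0..2: t=0:+1/69120 t=1:−1/14400 t=2:+1/69120 = -7/172800
⇒ 3j(2 6 6; 0 0 0)² = 14/715, sgn -1
Racah Σ t=2..2: t=2:+1/322560 = 1/322560
⇒ 3j(2 6 6; -2 -2 4)² = 18/1001, sgn +1
4πI² = N·(3j₀)²·(3jₘ)² = 36/121
I = -1·√(0.297521/4π) = -0.15386989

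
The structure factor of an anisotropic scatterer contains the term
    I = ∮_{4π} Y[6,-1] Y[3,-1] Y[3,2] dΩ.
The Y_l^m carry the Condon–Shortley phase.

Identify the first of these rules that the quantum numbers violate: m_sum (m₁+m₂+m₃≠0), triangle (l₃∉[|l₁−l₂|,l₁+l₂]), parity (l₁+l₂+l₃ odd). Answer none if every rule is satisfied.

none

Σmᵢ = 0  ✓
l₃∈[|l₁−l₂|,l₁+l₂]=[3,9], have l₃=3  ✓
Σlᵢ = 12 ⇒ even  ✓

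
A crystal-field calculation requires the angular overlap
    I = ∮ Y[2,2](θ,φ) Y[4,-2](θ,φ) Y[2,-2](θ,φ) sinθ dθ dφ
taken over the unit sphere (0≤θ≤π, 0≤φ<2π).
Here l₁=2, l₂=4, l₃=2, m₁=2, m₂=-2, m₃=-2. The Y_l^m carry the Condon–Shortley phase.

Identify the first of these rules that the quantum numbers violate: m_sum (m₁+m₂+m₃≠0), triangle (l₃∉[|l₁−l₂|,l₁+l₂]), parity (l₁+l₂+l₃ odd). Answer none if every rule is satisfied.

m_sum

Σmᵢ = -2  ✗
l₃∈[|l₁−l₂|,l₁+l₂]=[2,6], have l₃=2
Σlᵢ = 8 ⇒ even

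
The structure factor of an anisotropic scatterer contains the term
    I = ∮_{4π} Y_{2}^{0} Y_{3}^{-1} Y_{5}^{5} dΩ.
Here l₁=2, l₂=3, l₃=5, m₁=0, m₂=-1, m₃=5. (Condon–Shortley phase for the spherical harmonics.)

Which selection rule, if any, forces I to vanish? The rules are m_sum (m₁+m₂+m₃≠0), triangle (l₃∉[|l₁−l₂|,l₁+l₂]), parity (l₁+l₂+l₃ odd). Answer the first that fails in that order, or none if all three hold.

m_sum

Σmᵢ = 4  ✗
l₃∈[|l₁−l₂|,l₁+l₂]=[1,5], have l₃=5
Σlᵢ = 10 ⇒ even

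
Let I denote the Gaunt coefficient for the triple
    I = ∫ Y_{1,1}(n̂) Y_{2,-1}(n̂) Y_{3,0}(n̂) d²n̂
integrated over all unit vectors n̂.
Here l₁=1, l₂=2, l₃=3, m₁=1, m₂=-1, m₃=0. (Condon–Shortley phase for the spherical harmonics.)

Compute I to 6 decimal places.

Checks pass: Σm=0; 6 even; l₃=3∈[1,3].
(2·1+1)(2·2+1)(2·3+1) = 105
Δ: 0! 2! 4! / 7! → 1/105
sum: t=0:+1/4 = 1/4
3j²(1 2 3; 0 0 0) = Δ·Π!·Σ² = 3/35  (sign -1)
sum: t=0:+1/12 = 1/12
3j²(1 2 3; 1 -1 0) = Δ·Π!·Σ² = 1/35  (sign -1)
combine: 4πI² = 105·3/35·1/35 = 9/35
take √, sign +1: I = 0.14304817

0.143048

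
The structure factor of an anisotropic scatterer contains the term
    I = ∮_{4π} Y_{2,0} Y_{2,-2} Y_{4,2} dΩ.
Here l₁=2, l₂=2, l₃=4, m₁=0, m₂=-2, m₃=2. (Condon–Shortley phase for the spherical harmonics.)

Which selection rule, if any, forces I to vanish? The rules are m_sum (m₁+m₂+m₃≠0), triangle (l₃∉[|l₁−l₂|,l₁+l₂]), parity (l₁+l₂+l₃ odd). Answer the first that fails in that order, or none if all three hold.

none

Σmᵢ = 0  ✓
l₃∈[|l₁−l₂|,l₁+l₂]=[0,4], have l₃=4  ✓
Σlᵢ = 8 ⇒ even  ✓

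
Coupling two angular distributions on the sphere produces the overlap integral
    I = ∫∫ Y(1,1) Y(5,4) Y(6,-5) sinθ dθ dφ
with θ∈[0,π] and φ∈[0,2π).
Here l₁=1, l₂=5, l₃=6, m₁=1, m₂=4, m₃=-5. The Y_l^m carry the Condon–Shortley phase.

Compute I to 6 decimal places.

-0.303018

Checks pass: Σm=0; 12 even; l₃=6∈[4,6].
(2·1+1)(2·5+1)(2·6+1) = 429
Δ: 0! 2! 10! / 13! → 1/858
sum: t=0:+1/14400 = 1/14400
3j²(1 5 6; 0 0 0) = Δ·Π!·Σ² = 6/143  (sign +1)
sum: t=0:+1/725760 = 1/725760
3j²(1 5 6; 1 4 -5) = Δ·Π!·Σ² = 5/78  (sign -1)
combine: 4πI² = 429·6/143·5/78 = 15/13
take √, sign -1: I = -0.30301841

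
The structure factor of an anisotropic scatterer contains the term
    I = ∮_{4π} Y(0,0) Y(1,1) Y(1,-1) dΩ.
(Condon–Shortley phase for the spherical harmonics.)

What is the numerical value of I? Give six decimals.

-0.282095

Rules hold: Σm=0, L=2 even, 1≤1≤1.
N = 1·3·3 = 9
Δ = 0!·0!·2!/3! = 1/3
Racah Σ t=0..0: t=0:+1/1 = 1/1
⇒ 3j(0 1 1; 0 0 0)² = 1/3, sgn -1
Racah Σ t=0..0: t=0:+1/2 = 1/2
⇒ 3j(0 1 1; 0 1 -1)² = 1/3, sgn +1
4πI² = N·(3j₀)²·(3jₘ)² = 1/1
I = -1·√(1/4π) = -0.28209479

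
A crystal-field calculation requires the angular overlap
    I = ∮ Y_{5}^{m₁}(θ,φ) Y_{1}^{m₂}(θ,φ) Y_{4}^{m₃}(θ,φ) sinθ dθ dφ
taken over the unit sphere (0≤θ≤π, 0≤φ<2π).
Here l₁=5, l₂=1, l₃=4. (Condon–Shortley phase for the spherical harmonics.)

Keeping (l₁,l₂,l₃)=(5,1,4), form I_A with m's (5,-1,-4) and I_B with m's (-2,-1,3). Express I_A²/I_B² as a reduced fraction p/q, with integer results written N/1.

Same 5,1,4: normalisation and zero-m 3j drop out of the ratio.
A: Δ: 2! 8! 0! / 11! → 1/495; sum: t=0:+1/80640 = 1/80640; 3j²(5 1 4; 5 -1 -4) = Δ·Π!·Σ² = 1/11  (sign +1)
B: Δ: 2! 8! 0! / 11! → 1/495; sum: t=0:+1/10080 = 1/10080; 3j²(5 1 4; -2 -1 3) = Δ·Π!·Σ² = 1/165  (sign -1)
I_A²/I_B² = (1/11)/(1/165) = 15/1

15/1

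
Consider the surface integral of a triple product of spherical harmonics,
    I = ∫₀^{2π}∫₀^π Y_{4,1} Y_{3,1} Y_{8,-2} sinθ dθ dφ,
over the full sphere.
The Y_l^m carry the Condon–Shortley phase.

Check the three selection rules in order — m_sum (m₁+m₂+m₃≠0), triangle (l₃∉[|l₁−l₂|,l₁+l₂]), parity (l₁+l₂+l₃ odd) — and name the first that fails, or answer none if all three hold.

azimuthal sum: 1 + 1 − 2 = 0  ✓
1 ≤ 8 ≤ 7 (triangle on l)  ✗
L = 4 + 3 + 8 = 15 (odd)

triangle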